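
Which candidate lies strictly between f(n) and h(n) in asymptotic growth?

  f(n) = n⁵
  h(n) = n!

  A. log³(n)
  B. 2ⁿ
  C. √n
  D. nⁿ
B

We need g(n) with n⁵ = o(g(n)) and g(n) = o(n!), i.e. O(n⁵) ≺ g ≺ O(n!).
Check each option:
  A. log³(n) — O(log³ n) does not grow strictly faster than f(n)
  B. 2ⁿ — O(2ⁿ) is strictly between O(n⁵) and O(n!) ✓
  C. √n — O(√n) does not grow strictly faster than f(n)
  D. nⁿ — O(nⁿ) does not grow strictly slower than h(n)

Only option B (2ⁿ) lies strictly between.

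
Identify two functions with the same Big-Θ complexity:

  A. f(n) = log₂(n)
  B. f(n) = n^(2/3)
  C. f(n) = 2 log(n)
A and C

Examining each function:
  A. log₂(n) is O(log n)
  B. n^(2/3) is O(n^(2/3))
  C. 2 log(n) is O(log n)

Functions A and C both have the same complexity class.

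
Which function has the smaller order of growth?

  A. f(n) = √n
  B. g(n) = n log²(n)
A

f(n) = √n is O(√n), while g(n) = n log²(n) is O(n log² n).
Since O(√n) grows slower than O(n log² n), f(n) is dominated.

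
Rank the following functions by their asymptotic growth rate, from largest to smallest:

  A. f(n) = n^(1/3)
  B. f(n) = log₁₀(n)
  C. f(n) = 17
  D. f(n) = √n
D > A > B > C

Comparing growth rates:
D = √n is O(√n)
A = n^(1/3) is O(n^(1/3))
B = log₁₀(n) is O(log n)
C = 17 is O(1)

Therefore, the order from fastest to slowest is: D > A > B > C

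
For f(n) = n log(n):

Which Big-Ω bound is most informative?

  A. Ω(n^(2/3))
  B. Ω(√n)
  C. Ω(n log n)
C

f(n) = n log(n) is Ω(n log n).
All listed options are valid Big-Ω bounds (lower bounds),
but Ω(n log n) is the tightest (largest valid bound).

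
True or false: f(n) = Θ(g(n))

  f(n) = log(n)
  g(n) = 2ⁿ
False

f(n) = log(n) is O(log n), and g(n) = 2ⁿ is O(2ⁿ).
Since they have different growth rates, f(n) = Θ(g(n)) is false.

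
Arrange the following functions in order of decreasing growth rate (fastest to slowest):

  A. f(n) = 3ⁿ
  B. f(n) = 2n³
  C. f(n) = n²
A > B > C

Comparing growth rates:
A = 3ⁿ is O(3ⁿ)
B = 2n³ is O(n³)
C = n² is O(n²)

Therefore, the order from fastest to slowest is: A > B > C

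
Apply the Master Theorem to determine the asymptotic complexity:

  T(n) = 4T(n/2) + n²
Θ(n² log n)

Master Theorem: a = 4, b = 2, f(n) = n².
Compute the critical exponent d = log₂(4) = 2.
Compare f(n) = Θ(n²) against n^d:
  k = 2 = d, so f(n) = Θ(n^d) — Case 2.
  Work is balanced across levels: T(n) = Θ(n^d log n) = Θ(n² log n).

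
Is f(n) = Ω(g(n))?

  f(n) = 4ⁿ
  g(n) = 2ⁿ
True

f(n) = 4ⁿ is O(4ⁿ), and g(n) = 2ⁿ is O(2ⁿ).
Since O(4ⁿ) grows at least as fast as O(2ⁿ), f(n) = Ω(g(n)) is true.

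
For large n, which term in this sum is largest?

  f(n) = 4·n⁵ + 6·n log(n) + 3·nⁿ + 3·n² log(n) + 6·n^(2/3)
3·nⁿ

Looking at each term:
  - 4·n⁵ is O(n⁵)
  - 6·n log(n) is O(n log n)
  - 3·nⁿ is O(nⁿ)
  - 3·n² log(n) is O(n² log n)
  - 6·n^(2/3) is O(n^(2/3))

The term 3·nⁿ (O(nⁿ)) grows fastest and dominates all others.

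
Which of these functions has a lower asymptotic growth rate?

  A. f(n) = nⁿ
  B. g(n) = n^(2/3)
B

f(n) = nⁿ is O(nⁿ), while g(n) = n^(2/3) is O(n^(2/3)).
Since O(n^(2/3)) grows slower than O(nⁿ), g(n) is dominated.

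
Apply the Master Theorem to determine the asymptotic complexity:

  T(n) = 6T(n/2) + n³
Θ(n³)

Master Theorem: a = 6, b = 2, f(n) = n³.
Compute the critical exponent d = log₂(6) = 2.585.
Compare f(n) = Θ(n³) against n^d:
  k = 3 > d = 2.585, so f(n) = Ω(n^(d+ε)) — Case 3.
  Regularity: a·(n/b)^3/n^3 = a/b^3 = 6/8 < 1 ✓.
  The top-level work dominates: T(n) = Θ(f(n)) = Θ(n³).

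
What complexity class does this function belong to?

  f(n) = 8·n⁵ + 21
O(n⁵)

The dominant term in 8·n⁵ + 21 is 8·n⁵, which is Θ(n⁵).
Lower-order terms (21) are asymptotically negligible.
Constants are absorbed, so the tightest bound is O(n⁵).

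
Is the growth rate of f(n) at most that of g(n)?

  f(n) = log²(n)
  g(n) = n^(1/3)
True

f(n) = log²(n) is O(log² n), and g(n) = n^(1/3) is O(n^(1/3)).
Since O(log² n) ⊆ O(n^(1/3)) (f grows no faster than g), f(n) = O(g(n)) is true.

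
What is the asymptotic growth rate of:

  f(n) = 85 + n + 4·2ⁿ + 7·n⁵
Θ(2ⁿ)

Order the terms by growth rate: 85 ≺ n ≺ 7·n⁵ ≺ 4·2ⁿ.
The fastest-growing term 4·2ⁿ dominates as n → ∞; dropping its constant factor gives Θ(2ⁿ).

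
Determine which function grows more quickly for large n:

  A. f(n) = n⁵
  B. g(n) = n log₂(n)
A

f(n) = n⁵ is O(n⁵), while g(n) = n log₂(n) is O(n log n).
Since O(n⁵) grows faster than O(n log n), f(n) dominates.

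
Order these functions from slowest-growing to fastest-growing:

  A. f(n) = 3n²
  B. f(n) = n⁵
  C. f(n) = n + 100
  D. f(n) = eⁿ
C < A < B < D

Comparing growth rates:
C = n + 100 is O(n)
A = 3n² is O(n²)
B = n⁵ is O(n⁵)
D = eⁿ is O(eⁿ)

Therefore, the order from slowest to fastest is: C < A < B < D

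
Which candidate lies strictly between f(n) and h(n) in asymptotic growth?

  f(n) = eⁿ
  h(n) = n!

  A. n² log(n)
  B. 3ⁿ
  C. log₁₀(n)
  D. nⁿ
B

We need g(n) with eⁿ = o(g(n)) and g(n) = o(n!), i.e. O(eⁿ) ≺ g ≺ O(n!).
Check each option:
  A. n² log(n) — O(n² log n) does not grow strictly faster than f(n)
  B. 3ⁿ — O(3ⁿ) is strictly between O(eⁿ) and O(n!) ✓
  C. log₁₀(n) — O(log n) does not grow strictly faster than f(n)
  D. nⁿ — O(nⁿ) does not grow strictly slower than h(n)

Only option B (3ⁿ) lies strictly between.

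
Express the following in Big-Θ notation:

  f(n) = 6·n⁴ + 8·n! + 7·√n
Θ(n!)

Order the terms by growth rate: 7·√n ≺ 6·n⁴ ≺ 8·n!.
The fastest-growing term 8·n! dominates as n → ∞; dropping its constant factor gives Θ(n!).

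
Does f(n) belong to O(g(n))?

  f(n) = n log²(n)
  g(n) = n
False

f(n) = n log²(n) is O(n log² n), and g(n) = n is O(n).
Since O(n log² n) grows faster than O(n), f(n) = O(g(n)) is false.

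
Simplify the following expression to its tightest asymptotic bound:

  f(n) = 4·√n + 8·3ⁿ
Θ(3ⁿ)

Order the terms by growth rate: 4·√n ≺ 8·3ⁿ.
The fastest-growing term 8·3ⁿ dominates as n → ∞; dropping its constant factor gives Θ(3ⁿ).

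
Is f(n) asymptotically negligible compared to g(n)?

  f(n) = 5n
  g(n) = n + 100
False

f(n) = 5n is O(n), and g(n) = n + 100 is O(n).
Since they have the same growth rate, f(n) = o(g(n)) is false.
(f = o(g) requires f to grow strictly slower, not equal.)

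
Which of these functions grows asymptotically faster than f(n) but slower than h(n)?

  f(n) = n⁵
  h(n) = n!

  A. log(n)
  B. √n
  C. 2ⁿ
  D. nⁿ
C

We need g(n) with n⁵ = o(g(n)) and g(n) = o(n!), i.e. O(n⁵) ≺ g ≺ O(n!).
Check each option:
  A. log(n) — O(log n) does not grow strictly faster than f(n)
  B. √n — O(√n) does not grow strictly faster than f(n)
  C. 2ⁿ — O(2ⁿ) is strictly between O(n⁵) and O(n!) ✓
  D. nⁿ — O(nⁿ) does not grow strictly slower than h(n)

Only option C (2ⁿ) lies strictly between.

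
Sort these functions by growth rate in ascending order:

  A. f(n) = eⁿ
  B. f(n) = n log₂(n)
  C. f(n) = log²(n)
C < B < A

Comparing growth rates:
C = log²(n) is O(log² n)
B = n log₂(n) is O(n log n)
A = eⁿ is O(eⁿ)

Therefore, the order from slowest to fastest is: C < B < A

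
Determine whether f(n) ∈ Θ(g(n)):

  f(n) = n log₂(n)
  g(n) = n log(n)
True

f(n) = n log₂(n) and g(n) = n log(n) are both O(n log n).
Since they have the same asymptotic growth rate, f(n) = Θ(g(n)) is true.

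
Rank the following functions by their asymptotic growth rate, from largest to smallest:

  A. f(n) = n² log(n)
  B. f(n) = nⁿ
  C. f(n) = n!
B > C > A

Comparing growth rates:
B = nⁿ is O(nⁿ)
C = n! is O(n!)
A = n² log(n) is O(n² log n)

Therefore, the order from fastest to slowest is: B > C > A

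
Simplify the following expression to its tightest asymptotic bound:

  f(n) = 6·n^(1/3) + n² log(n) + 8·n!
Θ(n!)

Order the terms by growth rate: 6·n^(1/3) ≺ n² log(n) ≺ 8·n!.
The fastest-growing term 8·n! dominates as n → ∞; dropping its constant factor gives Θ(n!).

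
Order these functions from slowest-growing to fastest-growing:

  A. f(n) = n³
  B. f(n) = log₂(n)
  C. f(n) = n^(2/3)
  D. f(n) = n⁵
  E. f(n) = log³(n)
B < E < C < A < D

Comparing growth rates:
B = log₂(n) is O(log n)
E = log³(n) is O(log³ n)
C = n^(2/3) is O(n^(2/3))
A = n³ is O(n³)
D = n⁵ is O(n⁵)

Therefore, the order from slowest to fastest is: B < E < C < A < D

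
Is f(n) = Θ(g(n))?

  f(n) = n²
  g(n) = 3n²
True

f(n) = n² and g(n) = 3n² are both O(n²).
Since they have the same asymptotic growth rate, f(n) = Θ(g(n)) is true.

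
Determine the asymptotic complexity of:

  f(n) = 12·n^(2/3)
O(n^(2/3))

The dominant term in 12·n^(2/3) is 12·n^(2/3), which is Θ(n^(2/3)).
Constants are absorbed, so the tightest bound is O(n^(2/3)).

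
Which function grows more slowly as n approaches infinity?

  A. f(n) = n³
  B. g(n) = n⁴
A

f(n) = n³ is O(n³), while g(n) = n⁴ is O(n⁴).
Since O(n³) grows slower than O(n⁴), f(n) is dominated.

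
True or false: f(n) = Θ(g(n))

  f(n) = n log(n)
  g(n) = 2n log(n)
True

f(n) = n log(n) and g(n) = 2n log(n) are both O(n log n).
Since they have the same asymptotic growth rate, f(n) = Θ(g(n)) is true.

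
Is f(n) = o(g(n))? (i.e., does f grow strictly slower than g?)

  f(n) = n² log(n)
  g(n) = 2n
False

f(n) = n² log(n) is O(n² log n), and g(n) = 2n is O(n).
Since O(n² log n) grows faster than or equal to O(n), f(n) = o(g(n)) is false.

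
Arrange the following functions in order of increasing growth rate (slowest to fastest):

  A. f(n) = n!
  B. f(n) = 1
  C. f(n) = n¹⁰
B < C < A

Comparing growth rates:
B = 1 is O(1)
C = n¹⁰ is O(n¹⁰)
A = n! is O(n!)

Therefore, the order from slowest to fastest is: B < C < A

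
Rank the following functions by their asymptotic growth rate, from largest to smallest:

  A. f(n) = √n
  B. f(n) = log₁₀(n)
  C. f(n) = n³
C > A > B

Comparing growth rates:
C = n³ is O(n³)
A = √n is O(√n)
B = log₁₀(n) is O(log n)

Therefore, the order from fastest to slowest is: C > A > B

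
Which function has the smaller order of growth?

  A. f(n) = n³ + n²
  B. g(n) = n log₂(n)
B

f(n) = n³ + n² is O(n³), while g(n) = n log₂(n) is O(n log n).
Since O(n log n) grows slower than O(n³), g(n) is dominated.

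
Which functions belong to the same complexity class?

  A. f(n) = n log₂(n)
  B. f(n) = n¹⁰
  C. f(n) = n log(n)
A and C

Examining each function:
  A. n log₂(n) is O(n log n)
  B. n¹⁰ is O(n¹⁰)
  C. n log(n) is O(n log n)

Functions A and C both have the same complexity class.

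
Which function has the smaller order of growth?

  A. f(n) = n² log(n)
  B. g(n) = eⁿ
A

f(n) = n² log(n) is O(n² log n), while g(n) = eⁿ is O(eⁿ).
Since O(n² log n) grows slower than O(eⁿ), f(n) is dominated.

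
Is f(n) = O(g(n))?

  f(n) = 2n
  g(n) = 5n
True

f(n) = 2n and g(n) = 5n are both O(n).
Big-O permits equal growth rates (f ≤ c·g for some c), so f(n) = O(g(n)) is true.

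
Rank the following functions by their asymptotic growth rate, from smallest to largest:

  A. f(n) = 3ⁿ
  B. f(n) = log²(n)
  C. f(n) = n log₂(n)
B < C < A

Comparing growth rates:
B = log²(n) is O(log² n)
C = n log₂(n) is O(n log n)
A = 3ⁿ is O(3ⁿ)

Therefore, the order from slowest to fastest is: B < C < A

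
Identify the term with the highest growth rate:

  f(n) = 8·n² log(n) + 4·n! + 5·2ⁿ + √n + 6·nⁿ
6·nⁿ

Looking at each term:
  - 8·n² log(n) is O(n² log n)
  - 4·n! is O(n!)
  - 5·2ⁿ is O(2ⁿ)
  - √n is O(√n)
  - 6·nⁿ is O(nⁿ)

The term 6·nⁿ (O(nⁿ)) grows fastest and dominates all others.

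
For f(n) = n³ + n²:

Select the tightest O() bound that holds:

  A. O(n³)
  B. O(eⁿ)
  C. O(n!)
A

f(n) = n³ + n² is O(n³).
All listed options are valid Big-O bounds (upper bounds),
but O(n³) is the tightest (smallest valid bound).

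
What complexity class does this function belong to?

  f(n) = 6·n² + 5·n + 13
O(n²)

The dominant term in 6·n² + 5·n + 13 is 6·n², which is Θ(n²).
Lower-order terms (5·n, 13) are asymptotically negligible.
Constants are absorbed, so the tightest bound is O(n²).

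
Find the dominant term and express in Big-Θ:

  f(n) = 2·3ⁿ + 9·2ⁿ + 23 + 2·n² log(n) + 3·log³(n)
Θ(3ⁿ)

Order the terms by growth rate: 23 ≺ 3·log³(n) ≺ 2·n² log(n) ≺ 9·2ⁿ ≺ 2·3ⁿ.
The fastest-growing term 2·3ⁿ dominates as n → ∞; dropping its constant factor gives Θ(3ⁿ).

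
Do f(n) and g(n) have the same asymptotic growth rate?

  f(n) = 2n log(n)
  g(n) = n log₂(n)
True

f(n) = 2n log(n) and g(n) = n log₂(n) are both O(n log n).
Since they have the same asymptotic growth rate, f(n) = Θ(g(n)) is true.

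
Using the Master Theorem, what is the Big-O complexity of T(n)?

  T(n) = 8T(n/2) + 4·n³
Θ(n³ log n)

Master Theorem: a = 8, b = 2, f(n) = 4·n³.
Compute the critical exponent d = log₂(8) = 3.
Compare f(n) = Θ(n³) against n^d:
  k = 3 = d, so f(n) = Θ(n^d) — Case 2.
  Work is balanced across levels: T(n) = Θ(n^d log n) = Θ(n³ log n).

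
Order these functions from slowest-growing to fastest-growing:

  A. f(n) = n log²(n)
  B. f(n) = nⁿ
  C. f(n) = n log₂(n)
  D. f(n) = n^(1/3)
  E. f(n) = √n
D < E < C < A < B

Comparing growth rates:
D = n^(1/3) is O(n^(1/3))
E = √n is O(√n)
C = n log₂(n) is O(n log n)
A = n log²(n) is O(n log² n)
B = nⁿ is O(nⁿ)

Therefore, the order from slowest to fastest is: D < E < C < A < B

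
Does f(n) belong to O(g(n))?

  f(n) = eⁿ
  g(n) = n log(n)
False

f(n) = eⁿ is O(eⁿ), and g(n) = n log(n) is O(n log n).
Since O(eⁿ) grows faster than O(n log n), f(n) = O(g(n)) is false.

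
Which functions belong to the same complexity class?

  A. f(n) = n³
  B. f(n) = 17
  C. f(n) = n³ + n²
A and C

Examining each function:
  A. n³ is O(n³)
  B. 17 is O(1)
  C. n³ + n² is O(n³)

Functions A and C both have the same complexity class.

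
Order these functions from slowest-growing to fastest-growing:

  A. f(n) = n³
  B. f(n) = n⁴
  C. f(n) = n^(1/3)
C < A < B

Comparing growth rates:
C = n^(1/3) is O(n^(1/3))
A = n³ is O(n³)
B = n⁴ is O(n⁴)

Therefore, the order from slowest to fastest is: C < A < B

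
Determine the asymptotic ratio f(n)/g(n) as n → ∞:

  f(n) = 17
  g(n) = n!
0

Since 17 (O(1)) grows slower than n! (O(n!)),
the ratio f(n)/g(n) → 0 as n → ∞.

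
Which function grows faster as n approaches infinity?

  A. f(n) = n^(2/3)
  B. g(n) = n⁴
B

f(n) = n^(2/3) is O(n^(2/3)), while g(n) = n⁴ is O(n⁴).
Since O(n⁴) grows faster than O(n^(2/3)), g(n) dominates.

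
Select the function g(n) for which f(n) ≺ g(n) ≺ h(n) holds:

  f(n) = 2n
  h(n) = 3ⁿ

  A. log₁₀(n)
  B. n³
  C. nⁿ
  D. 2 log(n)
B

We need g(n) with 2n = o(g(n)) and g(n) = o(3ⁿ), i.e. O(n) ≺ g ≺ O(3ⁿ).
Check each option:
  A. log₁₀(n) — O(log n) does not grow strictly faster than f(n)
  B. n³ — O(n³) is strictly between O(n) and O(3ⁿ) ✓
  C. nⁿ — O(nⁿ) does not grow strictly slower than h(n)
  D. 2 log(n) — O(log n) does not grow strictly faster than f(n)

Only option B (n³) lies strictly between.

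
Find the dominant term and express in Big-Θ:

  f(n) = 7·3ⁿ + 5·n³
Θ(3ⁿ)

Order the terms by growth rate: 5·n³ ≺ 7·3ⁿ.
The fastest-growing term 7·3ⁿ dominates as n → ∞; dropping its constant factor gives Θ(3ⁿ).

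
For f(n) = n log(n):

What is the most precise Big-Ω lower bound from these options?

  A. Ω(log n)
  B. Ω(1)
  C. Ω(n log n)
C

f(n) = n log(n) is Ω(n log n).
All listed options are valid Big-Ω bounds (lower bounds),
but Ω(n log n) is the tightest (largest valid bound).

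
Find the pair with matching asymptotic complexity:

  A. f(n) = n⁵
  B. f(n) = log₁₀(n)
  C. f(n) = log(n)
B and C

Examining each function:
  A. n⁵ is O(n⁵)
  B. log₁₀(n) is O(log n)
  C. log(n) is O(log n)

Functions B and C both have the same complexity class.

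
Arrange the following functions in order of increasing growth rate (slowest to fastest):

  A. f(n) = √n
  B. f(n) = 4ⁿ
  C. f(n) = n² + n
A < C < B

Comparing growth rates:
A = √n is O(√n)
C = n² + n is O(n²)
B = 4ⁿ is O(4ⁿ)

Therefore, the order from slowest to fastest is: A < C < B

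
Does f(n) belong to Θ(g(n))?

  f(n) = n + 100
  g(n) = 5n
True

f(n) = n + 100 and g(n) = 5n are both O(n).
Since they have the same asymptotic growth rate, f(n) = Θ(g(n)) is true.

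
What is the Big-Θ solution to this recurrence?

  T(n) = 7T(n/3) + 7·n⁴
Θ(n⁴)

Master Theorem: a = 7, b = 3, f(n) = 7·n⁴.
Compute the critical exponent d = log₃(7) = 1.771.
Compare f(n) = Θ(n⁴) against n^d:
  k = 4 > d = 1.771, so f(n) = Ω(n^(d+ε)) — Case 3.
  Regularity: a·(n/b)^4/n^4 = a/b^4 = 7/81 < 1 ✓.
  The top-level work dominates: T(n) = Θ(f(n)) = Θ(n⁴).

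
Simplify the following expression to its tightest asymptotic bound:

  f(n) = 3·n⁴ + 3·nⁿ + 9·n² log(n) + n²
Θ(nⁿ)

Order the terms by growth rate: n² ≺ 9·n² log(n) ≺ 3·n⁴ ≺ 3·nⁿ.
The fastest-growing term 3·nⁿ dominates as n → ∞; dropping its constant factor gives Θ(nⁿ).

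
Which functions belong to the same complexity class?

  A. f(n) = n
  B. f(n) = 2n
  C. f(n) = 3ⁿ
A and B

Examining each function:
  A. n is O(n)
  B. 2n is O(n)
  C. 3ⁿ is O(3ⁿ)

Functions A and B both have the same complexity class.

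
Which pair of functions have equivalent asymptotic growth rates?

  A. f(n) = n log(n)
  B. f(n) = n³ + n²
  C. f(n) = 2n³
B and C

Examining each function:
  A. n log(n) is O(n log n)
  B. n³ + n² is O(n³)
  C. 2n³ is O(n³)

Functions B and C both have the same complexity class.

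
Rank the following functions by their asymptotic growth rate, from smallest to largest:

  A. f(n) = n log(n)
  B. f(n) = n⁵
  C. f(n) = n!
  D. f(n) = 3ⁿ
A < B < D < C

Comparing growth rates:
A = n log(n) is O(n log n)
B = n⁵ is O(n⁵)
D = 3ⁿ is O(3ⁿ)
C = n! is O(n!)

Therefore, the order from slowest to fastest is: A < B < D < C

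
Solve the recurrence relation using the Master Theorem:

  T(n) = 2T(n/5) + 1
Θ(n^log₅(2))

Master Theorem: a = 2, b = 5, f(n) = 1.
Compute the critical exponent d = log₅(2) = 0.431.
Compare f(n) = Θ(1) against n^d:
  k = 0 < d = 0.431, so f(n) = O(n^(d-ε)) — Case 1.
  The recursion cost dominates: T(n) = Θ(n^d) = Θ(n^log₅(2)).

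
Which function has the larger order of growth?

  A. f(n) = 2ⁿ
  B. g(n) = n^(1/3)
A

f(n) = 2ⁿ is O(2ⁿ), while g(n) = n^(1/3) is O(n^(1/3)).
Since O(2ⁿ) grows faster than O(n^(1/3)), f(n) dominates.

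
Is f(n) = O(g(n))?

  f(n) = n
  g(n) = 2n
True

f(n) = n and g(n) = 2n are both O(n).
Big-O permits equal growth rates (f ≤ c·g for some c), so f(n) = O(g(n)) is true.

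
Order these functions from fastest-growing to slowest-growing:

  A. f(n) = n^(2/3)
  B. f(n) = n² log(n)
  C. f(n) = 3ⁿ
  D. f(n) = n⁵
C > D > B > A

Comparing growth rates:
C = 3ⁿ is O(3ⁿ)
D = n⁵ is O(n⁵)
B = n² log(n) is O(n² log n)
A = n^(2/3) is O(n^(2/3))

Therefore, the order from fastest to slowest is: C > D > B > A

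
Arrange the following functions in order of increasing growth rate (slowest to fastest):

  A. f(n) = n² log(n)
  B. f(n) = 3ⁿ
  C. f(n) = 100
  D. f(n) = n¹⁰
C < A < D < B

Comparing growth rates:
C = 100 is O(1)
A = n² log(n) is O(n² log n)
D = n¹⁰ is O(n¹⁰)
B = 3ⁿ is O(3ⁿ)

Therefore, the order from slowest to fastest is: C < A < D < B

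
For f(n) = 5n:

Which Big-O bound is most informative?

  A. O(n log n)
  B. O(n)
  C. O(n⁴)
B

f(n) = 5n is O(n).
All listed options are valid Big-O bounds (upper bounds),
but O(n) is the tightest (smallest valid bound).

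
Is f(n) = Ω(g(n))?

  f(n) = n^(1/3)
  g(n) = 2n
False

f(n) = n^(1/3) is O(n^(1/3)), and g(n) = 2n is O(n).
Since O(n^(1/3)) grows slower than O(n), f(n) = Ω(g(n)) is false.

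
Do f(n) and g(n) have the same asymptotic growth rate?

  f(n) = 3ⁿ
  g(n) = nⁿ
False

f(n) = 3ⁿ is O(3ⁿ), and g(n) = nⁿ is O(nⁿ).
Since they have different growth rates, f(n) = Θ(g(n)) is false.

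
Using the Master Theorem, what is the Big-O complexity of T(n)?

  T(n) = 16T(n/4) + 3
Θ(n²)

Master Theorem: a = 16, b = 4, f(n) = 3.
Compute the critical exponent d = log₄(16) = 2.
Compare f(n) = Θ(1) against n^d:
  k = 0 < d = 2, so f(n) = O(n^(d-ε)) — Case 1.
  The recursion cost dominates: T(n) = Θ(n^d) = Θ(n²).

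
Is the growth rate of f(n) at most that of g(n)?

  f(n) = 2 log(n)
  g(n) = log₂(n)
True

f(n) = 2 log(n) and g(n) = log₂(n) are both O(log n).
Big-O permits equal growth rates (f ≤ c·g for some c), so f(n) = O(g(n)) is true.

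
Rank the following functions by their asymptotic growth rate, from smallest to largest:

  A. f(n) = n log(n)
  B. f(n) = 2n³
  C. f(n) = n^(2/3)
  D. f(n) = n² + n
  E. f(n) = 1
E < C < A < D < B

Comparing growth rates:
E = 1 is O(1)
C = n^(2/3) is O(n^(2/3))
A = n log(n) is O(n log n)
D = n² + n is O(n²)
B = 2n³ is O(n³)

Therefore, the order from slowest to fastest is: E < C < A < D < B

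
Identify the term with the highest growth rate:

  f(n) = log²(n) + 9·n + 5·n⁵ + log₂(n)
5·n⁵

Looking at each term:
  - log²(n) is O(log² n)
  - 9·n is O(n)
  - 5·n⁵ is O(n⁵)
  - log₂(n) is O(log n)

The term 5·n⁵ (O(n⁵)) grows fastest and dominates all others.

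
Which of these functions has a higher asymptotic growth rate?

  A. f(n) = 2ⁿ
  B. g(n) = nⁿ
B

f(n) = 2ⁿ is O(2ⁿ), while g(n) = nⁿ is O(nⁿ).
Since O(nⁿ) grows faster than O(2ⁿ), g(n) dominates.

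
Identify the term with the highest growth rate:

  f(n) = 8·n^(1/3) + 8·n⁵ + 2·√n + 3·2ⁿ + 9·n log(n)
3·2ⁿ

Looking at each term:
  - 8·n^(1/3) is O(n^(1/3))
  - 8·n⁵ is O(n⁵)
  - 2·√n is O(√n)
  - 3·2ⁿ is O(2ⁿ)
  - 9·n log(n) is O(n log n)

The term 3·2ⁿ (O(2ⁿ)) grows fastest and dominates all others.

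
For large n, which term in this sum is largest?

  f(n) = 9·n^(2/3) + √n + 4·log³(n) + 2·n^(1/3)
9·n^(2/3)

Looking at each term:
  - 9·n^(2/3) is O(n^(2/3))
  - √n is O(√n)
  - 4·log³(n) is O(log³ n)
  - 2·n^(1/3) is O(n^(1/3))

The term 9·n^(2/3) (O(n^(2/3))) grows fastest and dominates all others.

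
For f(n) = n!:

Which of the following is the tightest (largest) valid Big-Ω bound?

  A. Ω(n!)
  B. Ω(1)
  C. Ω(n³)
A

f(n) = n! is Ω(n!).
All listed options are valid Big-Ω bounds (lower bounds),
but Ω(n!) is the tightest (largest valid bound).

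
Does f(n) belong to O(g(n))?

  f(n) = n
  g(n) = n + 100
True

f(n) = n and g(n) = n + 100 are both O(n).
Big-O permits equal growth rates (f ≤ c·g for some c), so f(n) = O(g(n)) is true.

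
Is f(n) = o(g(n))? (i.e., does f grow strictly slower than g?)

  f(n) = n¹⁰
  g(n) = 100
False

f(n) = n¹⁰ is O(n¹⁰), and g(n) = 100 is O(1).
Since O(n¹⁰) grows faster than or equal to O(1), f(n) = o(g(n)) is false.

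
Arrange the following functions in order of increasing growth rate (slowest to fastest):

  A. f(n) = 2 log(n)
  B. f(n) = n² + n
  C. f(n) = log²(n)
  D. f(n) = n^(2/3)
A < C < D < B

Comparing growth rates:
A = 2 log(n) is O(log n)
C = log²(n) is O(log² n)
D = n^(2/3) is O(n^(2/3))
B = n² + n is O(n²)

Therefore, the order from slowest to fastest is: A < C < D < B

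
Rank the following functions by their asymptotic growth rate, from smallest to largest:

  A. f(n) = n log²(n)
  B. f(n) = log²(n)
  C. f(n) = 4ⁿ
B < A < C

Comparing growth rates:
B = log²(n) is O(log² n)
A = n log²(n) is O(n log² n)
C = 4ⁿ is O(4ⁿ)

Therefore, the order from slowest to fastest is: B < A < C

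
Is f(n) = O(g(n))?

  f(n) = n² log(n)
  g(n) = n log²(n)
False

f(n) = n² log(n) is O(n² log n), and g(n) = n log²(n) is O(n log² n).
Since O(n² log n) grows faster than O(n log² n), f(n) = O(g(n)) is false.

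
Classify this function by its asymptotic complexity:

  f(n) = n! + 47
O(n!)

The dominant term in n! + 47 is n!, which is Θ(n!).
Lower-order terms (47) are asymptotically negligible.
Constants are absorbed, so the tightest bound is O(n!).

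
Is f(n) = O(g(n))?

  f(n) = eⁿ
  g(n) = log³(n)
False

f(n) = eⁿ is O(eⁿ), and g(n) = log³(n) is O(log³ n).
Since O(eⁿ) grows faster than O(log³ n), f(n) = O(g(n)) is false.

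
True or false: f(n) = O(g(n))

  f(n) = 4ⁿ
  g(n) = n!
True

f(n) = 4ⁿ is O(4ⁿ), and g(n) = n! is O(n!).
Since O(4ⁿ) ⊆ O(n!) (f grows no faster than g), f(n) = O(g(n)) is true.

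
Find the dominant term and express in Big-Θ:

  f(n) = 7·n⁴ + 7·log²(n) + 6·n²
Θ(n⁴)

Order the terms by growth rate: 7·log²(n) ≺ 6·n² ≺ 7·n⁴.
The fastest-growing term 7·n⁴ dominates as n → ∞; dropping its constant factor gives Θ(n⁴).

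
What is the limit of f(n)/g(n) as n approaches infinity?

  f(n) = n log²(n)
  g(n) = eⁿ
0

Since n log²(n) (O(n log² n)) grows slower than eⁿ (O(eⁿ)),
the ratio f(n)/g(n) → 0 as n → ∞.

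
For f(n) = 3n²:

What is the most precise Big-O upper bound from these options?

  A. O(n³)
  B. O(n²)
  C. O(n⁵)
B

f(n) = 3n² is O(n²).
All listed options are valid Big-O bounds (upper bounds),
but O(n²) is the tightest (smallest valid bound).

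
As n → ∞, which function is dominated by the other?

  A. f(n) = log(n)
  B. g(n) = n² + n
A

f(n) = log(n) is O(log n), while g(n) = n² + n is O(n²).
Since O(log n) grows slower than O(n²), f(n) is dominated.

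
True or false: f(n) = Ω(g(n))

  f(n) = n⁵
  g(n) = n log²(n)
True

f(n) = n⁵ is O(n⁵), and g(n) = n log²(n) is O(n log² n).
Since O(n⁵) grows at least as fast as O(n log² n), f(n) = Ω(g(n)) is true.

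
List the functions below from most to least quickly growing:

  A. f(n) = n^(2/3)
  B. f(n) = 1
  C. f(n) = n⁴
C > A > B

Comparing growth rates:
C = n⁴ is O(n⁴)
A = n^(2/3) is O(n^(2/3))
B = 1 is O(1)

Therefore, the order from fastest to slowest is: C > A > B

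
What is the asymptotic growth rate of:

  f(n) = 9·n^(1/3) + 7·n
Θ(n)

Order the terms by growth rate: 9·n^(1/3) ≺ 7·n.
The fastest-growing term 7·n dominates as n → ∞; dropping its constant factor gives Θ(n).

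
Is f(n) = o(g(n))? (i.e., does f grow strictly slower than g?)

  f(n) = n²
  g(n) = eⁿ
True

f(n) = n² is O(n²), and g(n) = eⁿ is O(eⁿ).
Since O(n²) grows strictly slower than O(eⁿ), f(n) = o(g(n)) is true.
This means lim(n→∞) f(n)/g(n) = 0.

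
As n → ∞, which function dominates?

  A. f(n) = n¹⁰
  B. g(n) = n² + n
A

f(n) = n¹⁰ is O(n¹⁰), while g(n) = n² + n is O(n²).
Since O(n¹⁰) grows faster than O(n²), f(n) dominates.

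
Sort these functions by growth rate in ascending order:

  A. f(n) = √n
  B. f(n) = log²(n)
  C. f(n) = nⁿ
B < A < C

Comparing growth rates:
B = log²(n) is O(log² n)
A = √n is O(√n)
C = nⁿ is O(nⁿ)

Therefore, the order from slowest to fastest is: B < A < C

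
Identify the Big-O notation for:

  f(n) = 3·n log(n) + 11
O(n log n)

The dominant term in 3·n log(n) + 11 is 3·n log(n), which is Θ(n log n).
Lower-order terms (11) are asymptotically negligible.
Constants are absorbed, so the tightest bound is O(n log n).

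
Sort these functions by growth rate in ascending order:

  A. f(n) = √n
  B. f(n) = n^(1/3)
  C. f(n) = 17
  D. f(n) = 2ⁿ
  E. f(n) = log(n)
C < E < B < A < D

Comparing growth rates:
C = 17 is O(1)
E = log(n) is O(log n)
B = n^(1/3) is O(n^(1/3))
A = √n is O(√n)
D = 2ⁿ is O(2ⁿ)

Therefore, the order from slowest to fastest is: C < E < B < A < D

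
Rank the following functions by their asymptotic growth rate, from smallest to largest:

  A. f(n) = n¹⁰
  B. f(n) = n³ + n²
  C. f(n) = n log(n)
C < B < A

Comparing growth rates:
C = n log(n) is O(n log n)
B = n³ + n² is O(n³)
A = n¹⁰ is O(n¹⁰)

Therefore, the order from slowest to fastest is: C < B < A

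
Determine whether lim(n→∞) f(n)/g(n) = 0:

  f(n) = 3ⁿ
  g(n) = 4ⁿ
True

f(n) = 3ⁿ is O(3ⁿ), and g(n) = 4ⁿ is O(4ⁿ).
Since O(3ⁿ) grows strictly slower than O(4ⁿ), f(n) = o(g(n)) is true.
This means lim(n→∞) f(n)/g(n) = 0.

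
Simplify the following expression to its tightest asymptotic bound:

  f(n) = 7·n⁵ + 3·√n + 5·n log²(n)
Θ(n⁵)

Order the terms by growth rate: 3·√n ≺ 5·n log²(n) ≺ 7·n⁵.
The fastest-growing term 7·n⁵ dominates as n → ∞; dropping its constant factor gives Θ(n⁵).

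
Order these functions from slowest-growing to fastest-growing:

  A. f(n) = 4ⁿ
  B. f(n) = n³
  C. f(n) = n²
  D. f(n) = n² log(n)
C < D < B < A

Comparing growth rates:
C = n² is O(n²)
D = n² log(n) is O(n² log n)
B = n³ is O(n³)
A = 4ⁿ is O(4ⁿ)

Therefore, the order from slowest to fastest is: C < D < B < A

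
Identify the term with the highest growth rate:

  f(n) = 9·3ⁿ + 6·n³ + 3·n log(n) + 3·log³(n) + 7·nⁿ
7·nⁿ

Looking at each term:
  - 9·3ⁿ is O(3ⁿ)
  - 6·n³ is O(n³)
  - 3·n log(n) is O(n log n)
  - 3·log³(n) is O(log³ n)
  - 7·nⁿ is O(nⁿ)

The term 7·nⁿ (O(nⁿ)) grows fastest and dominates all others.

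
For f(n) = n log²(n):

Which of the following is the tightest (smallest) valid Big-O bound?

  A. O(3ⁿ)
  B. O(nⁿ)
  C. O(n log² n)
C

f(n) = n log²(n) is O(n log² n).
All listed options are valid Big-O bounds (upper bounds),
but O(n log² n) is the tightest (smallest valid bound).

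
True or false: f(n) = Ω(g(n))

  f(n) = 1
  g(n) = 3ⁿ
False

f(n) = 1 is O(1), and g(n) = 3ⁿ is O(3ⁿ).
Since O(1) grows slower than O(3ⁿ), f(n) = Ω(g(n)) is false.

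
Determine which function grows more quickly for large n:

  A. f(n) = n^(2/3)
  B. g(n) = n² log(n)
B

f(n) = n^(2/3) is O(n^(2/3)), while g(n) = n² log(n) is O(n² log n).
Since O(n² log n) grows faster than O(n^(2/3)), g(n) dominates.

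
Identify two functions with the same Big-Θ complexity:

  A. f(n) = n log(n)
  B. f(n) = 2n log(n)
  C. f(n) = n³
A and B

Examining each function:
  A. n log(n) is O(n log n)
  B. 2n log(n) is O(n log n)
  C. n³ is O(n³)

Functions A and B both have the same complexity class.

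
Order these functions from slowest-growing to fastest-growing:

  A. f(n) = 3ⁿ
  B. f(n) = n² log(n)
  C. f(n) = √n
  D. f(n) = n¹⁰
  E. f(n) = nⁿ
C < B < D < A < E

Comparing growth rates:
C = √n is O(√n)
B = n² log(n) is O(n² log n)
D = n¹⁰ is O(n¹⁰)
A = 3ⁿ is O(3ⁿ)
E = nⁿ is O(nⁿ)

Therefore, the order from slowest to fastest is: C < B < D < A < E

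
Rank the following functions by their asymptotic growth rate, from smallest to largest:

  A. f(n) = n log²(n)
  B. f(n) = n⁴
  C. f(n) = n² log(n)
A < C < B

Comparing growth rates:
A = n log²(n) is O(n log² n)
C = n² log(n) is O(n² log n)
B = n⁴ is O(n⁴)

Therefore, the order from slowest to fastest is: A < C < B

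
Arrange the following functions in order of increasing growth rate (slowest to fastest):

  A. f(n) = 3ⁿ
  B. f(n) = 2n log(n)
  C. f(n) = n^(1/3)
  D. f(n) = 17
D < C < B < A

Comparing growth rates:
D = 17 is O(1)
C = n^(1/3) is O(n^(1/3))
B = 2n log(n) is O(n log n)
A = 3ⁿ is O(3ⁿ)

Therefore, the order from slowest to fastest is: D < C < B < A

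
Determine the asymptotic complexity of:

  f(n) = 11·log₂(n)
O(log n)

The dominant term in 11·log₂(n) is 11·log₂(n), which is Θ(log n).
Constants are absorbed, so the tightest bound is O(log n).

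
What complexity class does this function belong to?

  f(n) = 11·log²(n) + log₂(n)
O(log² n)

The dominant term in 11·log²(n) + log₂(n) is 11·log²(n), which is Θ(log² n).
Lower-order terms (log₂(n)) are asymptotically negligible.
Constants are absorbed, so the tightest bound is O(log² n).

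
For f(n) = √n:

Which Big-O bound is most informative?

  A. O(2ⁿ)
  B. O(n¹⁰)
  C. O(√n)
C

f(n) = √n is O(√n).
All listed options are valid Big-O bounds (upper bounds),
but O(√n) is the tightest (smallest valid bound).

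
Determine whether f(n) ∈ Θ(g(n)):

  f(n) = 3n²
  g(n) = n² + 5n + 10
True

f(n) = 3n² and g(n) = n² + 5n + 10 are both O(n²).
Since they have the same asymptotic growth rate, f(n) = Θ(g(n)) is true.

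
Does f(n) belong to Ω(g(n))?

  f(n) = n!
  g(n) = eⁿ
True

f(n) = n! is O(n!), and g(n) = eⁿ is O(eⁿ).
Since O(n!) grows at least as fast as O(eⁿ), f(n) = Ω(g(n)) is true.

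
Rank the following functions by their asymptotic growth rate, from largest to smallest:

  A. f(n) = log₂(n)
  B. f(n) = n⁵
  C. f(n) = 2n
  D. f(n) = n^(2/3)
B > C > D > A

Comparing growth rates:
B = n⁵ is O(n⁵)
C = 2n is O(n)
D = n^(2/3) is O(n^(2/3))
A = log₂(n) is O(log n)

Therefore, the order from fastest to slowest is: B > C > D > A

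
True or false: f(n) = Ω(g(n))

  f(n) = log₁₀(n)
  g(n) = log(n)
True

f(n) = log₁₀(n) and g(n) = log(n) are both O(log n).
Big-Ω permits equal growth rates (f ≥ c·g for some c > 0), so f(n) = Ω(g(n)) is true.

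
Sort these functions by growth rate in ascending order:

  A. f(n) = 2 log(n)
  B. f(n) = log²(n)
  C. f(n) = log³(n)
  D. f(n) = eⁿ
A < B < C < D

Comparing growth rates:
A = 2 log(n) is O(log n)
B = log²(n) is O(log² n)
C = log³(n) is O(log³ n)
D = eⁿ is O(eⁿ)

Therefore, the order from slowest to fastest is: A < B < C < D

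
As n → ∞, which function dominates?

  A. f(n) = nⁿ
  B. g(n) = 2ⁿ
A

f(n) = nⁿ is O(nⁿ), while g(n) = 2ⁿ is O(2ⁿ).
Since O(nⁿ) grows faster than O(2ⁿ), f(n) dominates.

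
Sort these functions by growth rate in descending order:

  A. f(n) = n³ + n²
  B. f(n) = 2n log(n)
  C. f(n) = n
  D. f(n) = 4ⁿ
D > A > B > C

Comparing growth rates:
D = 4ⁿ is O(4ⁿ)
A = n³ + n² is O(n³)
B = 2n log(n) is O(n log n)
C = n is O(n)

Therefore, the order from fastest to slowest is: D > A > B > C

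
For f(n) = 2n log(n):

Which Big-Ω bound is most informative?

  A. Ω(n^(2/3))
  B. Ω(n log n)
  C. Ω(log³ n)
B

f(n) = 2n log(n) is Ω(n log n).
All listed options are valid Big-Ω bounds (lower bounds),
but Ω(n log n) is the tightest (largest valid bound).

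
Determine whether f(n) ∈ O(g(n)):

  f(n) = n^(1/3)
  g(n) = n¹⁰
True

f(n) = n^(1/3) is O(n^(1/3)), and g(n) = n¹⁰ is O(n¹⁰).
Since O(n^(1/3)) ⊆ O(n¹⁰) (f grows no faster than g), f(n) = O(g(n)) is true.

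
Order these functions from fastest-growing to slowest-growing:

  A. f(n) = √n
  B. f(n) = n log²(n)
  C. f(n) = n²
C > B > A

Comparing growth rates:
C = n² is O(n²)
B = n log²(n) is O(n log² n)
A = √n is O(√n)

Therefore, the order from fastest to slowest is: C > B > A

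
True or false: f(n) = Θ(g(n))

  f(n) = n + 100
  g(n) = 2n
True

f(n) = n + 100 and g(n) = 2n are both O(n).
Since they have the same asymptotic growth rate, f(n) = Θ(g(n)) is true.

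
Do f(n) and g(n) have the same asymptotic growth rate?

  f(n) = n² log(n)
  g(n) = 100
False

f(n) = n² log(n) is O(n² log n), and g(n) = 100 is O(1).
Since they have different growth rates, f(n) = Θ(g(n)) is false.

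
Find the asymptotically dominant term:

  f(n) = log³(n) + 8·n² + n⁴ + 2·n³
n⁴

Looking at each term:
  - log³(n) is O(log³ n)
  - 8·n² is O(n²)
  - n⁴ is O(n⁴)
  - 2·n³ is O(n³)

The term n⁴ (O(n⁴)) grows fastest and dominates all others.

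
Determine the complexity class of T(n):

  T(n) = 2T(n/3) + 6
Θ(n^log₃(2))

Master Theorem: a = 2, b = 3, f(n) = 6.
Compute the critical exponent d = log₃(2) = 0.631.
Compare f(n) = Θ(1) against n^d:
  k = 0 < d = 0.631, so f(n) = O(n^(d-ε)) — Case 1.
  The recursion cost dominates: T(n) = Θ(n^d) = Θ(n^log₃(2)).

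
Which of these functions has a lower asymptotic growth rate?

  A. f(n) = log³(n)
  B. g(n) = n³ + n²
A

f(n) = log³(n) is O(log³ n), while g(n) = n³ + n² is O(n³).
Since O(log³ n) grows slower than O(n³), f(n) is dominated.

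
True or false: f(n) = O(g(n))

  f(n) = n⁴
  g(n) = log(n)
False

f(n) = n⁴ is O(n⁴), and g(n) = log(n) is O(log n).
Since O(n⁴) grows faster than O(log n), f(n) = O(g(n)) is false.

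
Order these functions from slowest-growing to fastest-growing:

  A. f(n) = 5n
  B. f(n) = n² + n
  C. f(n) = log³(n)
C < A < B

Comparing growth rates:
C = log³(n) is O(log³ n)
A = 5n is O(n)
B = n² + n is O(n²)

Therefore, the order from slowest to fastest is: C < A < B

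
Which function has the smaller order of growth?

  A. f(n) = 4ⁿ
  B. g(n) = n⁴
B

f(n) = 4ⁿ is O(4ⁿ), while g(n) = n⁴ is O(n⁴).
Since O(n⁴) grows slower than O(4ⁿ), g(n) is dominated.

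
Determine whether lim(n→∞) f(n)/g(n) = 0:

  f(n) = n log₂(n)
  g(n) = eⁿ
True

f(n) = n log₂(n) is O(n log n), and g(n) = eⁿ is O(eⁿ).
Since O(n log n) grows strictly slower than O(eⁿ), f(n) = o(g(n)) is true.
This means lim(n→∞) f(n)/g(n) = 0.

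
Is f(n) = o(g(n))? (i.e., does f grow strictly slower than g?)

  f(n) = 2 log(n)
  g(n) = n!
True

f(n) = 2 log(n) is O(log n), and g(n) = n! is O(n!).
Since O(log n) grows strictly slower than O(n!), f(n) = o(g(n)) is true.
This means lim(n→∞) f(n)/g(n) = 0.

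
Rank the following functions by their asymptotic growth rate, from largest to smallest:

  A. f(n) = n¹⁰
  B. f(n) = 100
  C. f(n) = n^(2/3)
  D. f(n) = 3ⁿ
D > A > C > B

Comparing growth rates:
D = 3ⁿ is O(3ⁿ)
A = n¹⁰ is O(n¹⁰)
C = n^(2/3) is O(n^(2/3))
B = 100 is O(1)

Therefore, the order from fastest to slowest is: D > A > C > B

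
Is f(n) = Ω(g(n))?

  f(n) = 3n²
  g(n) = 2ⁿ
False

f(n) = 3n² is O(n²), and g(n) = 2ⁿ is O(2ⁿ).
Since O(n²) grows slower than O(2ⁿ), f(n) = Ω(g(n)) is false.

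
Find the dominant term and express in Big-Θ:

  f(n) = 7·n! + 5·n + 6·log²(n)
Θ(n!)

Order the terms by growth rate: 6·log²(n) ≺ 5·n ≺ 7·n!.
The fastest-growing term 7·n! dominates as n → ∞; dropping its constant factor gives Θ(n!).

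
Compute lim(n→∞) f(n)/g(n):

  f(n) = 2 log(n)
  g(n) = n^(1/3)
0

Since 2 log(n) (O(log n)) grows slower than n^(1/3) (O(n^(1/3))),
the ratio f(n)/g(n) → 0 as n → ∞.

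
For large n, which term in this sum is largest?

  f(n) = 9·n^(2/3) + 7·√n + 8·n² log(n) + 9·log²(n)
8·n² log(n)

Looking at each term:
  - 9·n^(2/3) is O(n^(2/3))
  - 7·√n is O(√n)
  - 8·n² log(n) is O(n² log n)
  - 9·log²(n) is O(log² n)

The term 8·n² log(n) (O(n² log n)) grows fastest and dominates all others.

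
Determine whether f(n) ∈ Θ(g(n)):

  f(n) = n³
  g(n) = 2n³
True

f(n) = n³ and g(n) = 2n³ are both O(n³).
Since they have the same asymptotic growth rate, f(n) = Θ(g(n)) is true.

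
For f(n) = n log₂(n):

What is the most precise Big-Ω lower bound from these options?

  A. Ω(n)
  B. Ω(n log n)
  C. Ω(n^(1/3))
B

f(n) = n log₂(n) is Ω(n log n).
All listed options are valid Big-Ω bounds (lower bounds),
but Ω(n log n) is the tightest (largest valid bound).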